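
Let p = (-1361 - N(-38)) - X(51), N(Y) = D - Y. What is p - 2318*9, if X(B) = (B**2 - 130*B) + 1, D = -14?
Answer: -18219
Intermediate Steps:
X(B) = 1 + B**2 - 130*B
N(Y) = -14 - Y
p = 2643 (p = (-1361 - (-14 - 1*(-38))) - (1 + 51**2 - 130*51) = (-1361 - (-14 + 38)) - (1 + 2601 - 6630) = (-1361 - 1*24) - 1*(-4028) = (-1361 - 24) + 4028 = -1385 + 4028 = 2643)
p - 2318*9 = 2643 - 2318*9 = 2643 - 20862 = -18219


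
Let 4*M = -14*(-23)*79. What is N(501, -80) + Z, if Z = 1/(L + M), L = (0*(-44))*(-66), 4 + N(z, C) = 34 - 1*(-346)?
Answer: 4782346/12719 ≈ 376.00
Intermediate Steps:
N(z, C) = 376 (N(z, C) = -4 + (34 - 1*(-346)) = -4 + (34 + 346) = -4 + 380 = 376)
L = 0 (L = 0*(-66) = 0)
M = 12719/2 (M = (-14*(-23)*79)/4 = (322*79)/4 = (¼)*25438 = 12719/2 ≈ 6359.5)
Z = 2/12719 (Z = 1/(0 + 12719/2) = 1/(12719/2) = 2/12719 ≈ 0.00015724)
N(501, -80) + Z = 376 + 2/12719 = 4782346/12719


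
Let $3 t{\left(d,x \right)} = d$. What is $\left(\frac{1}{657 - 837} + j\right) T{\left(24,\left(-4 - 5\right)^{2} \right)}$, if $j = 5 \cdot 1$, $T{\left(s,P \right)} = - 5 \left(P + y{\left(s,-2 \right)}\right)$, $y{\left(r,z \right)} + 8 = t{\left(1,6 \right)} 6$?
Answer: $- \frac{22475}{12} \approx -1872.9$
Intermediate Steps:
$t{\left(d,x \right)} = \frac{d}{3}$
$y{\left(r,z \right)} = -6$ ($y{\left(r,z \right)} = -8 + \frac{1}{3} \cdot 1 \cdot 6 = -8 + \frac{1}{3} \cdot 6 = -8 + 2 = -6$)
$T{\left(s,P \right)} = 30 - 5 P$ ($T{\left(s,P \right)} = - 5 \left(P - 6\right) = - 5 \left(-6 + P\right) = 30 - 5 P$)
$j = 5$
$\left(\frac{1}{657 - 837} + j\right) T{\left(24,\left(-4 - 5\right)^{2} \right)} = \left(\frac{1}{657 - 837} + 5\right) \left(30 - 5 \left(-4 - 5\right)^{2}\right) = \left(\frac{1}{-180} + 5\right) \left(30 - 5 \left(-9\right)^{2}\right) = \left(- \frac{1}{180} + 5\right) \left(30 - 405\right) = \frac{899 \left(30 - 405\right)}{180} = \frac{899}{180} \left(-375\right) = - \frac{22475}{12}$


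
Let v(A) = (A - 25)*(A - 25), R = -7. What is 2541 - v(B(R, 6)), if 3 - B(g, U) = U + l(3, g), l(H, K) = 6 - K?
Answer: 860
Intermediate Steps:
B(g, U) = -3 + g - U (B(g, U) = 3 - (U + (6 - g)) = 3 - (6 + U - g) = 3 + (-6 + g - U) = -3 + g - U)
v(A) = (-25 + A)**2 (v(A) = (-25 + A)*(-25 + A) = (-25 + A)**2)
2541 - v(B(R, 6)) = 2541 - (-25 + (-3 - 7 - 1*6))**2 = 2541 - (-25 + (-3 - 7 - 6))**2 = 2541 - (-25 - 16)**2 = 2541 - 1*(-41)**2 = 2541 - 1*1681 = 2541 - 1681 = 860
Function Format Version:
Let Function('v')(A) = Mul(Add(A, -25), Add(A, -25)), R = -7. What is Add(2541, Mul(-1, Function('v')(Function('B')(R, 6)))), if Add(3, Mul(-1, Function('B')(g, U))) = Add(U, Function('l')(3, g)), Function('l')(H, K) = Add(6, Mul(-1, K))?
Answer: 860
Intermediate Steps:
Function('B')(g, U) = Add(-3, g, Mul(-1, U)) (Function('B')(g, U) = Add(3, Mul(-1, Add(U, Add(6, Mul(-1, g))))) = Add(3, Mul(-1, Add(6, U, Mul(-1, g)))) = Add(3, Add(-6, g, Mul(-1, U))) = Add(-3, g, Mul(-1, U)))
Function('v')(A) = Pow(Add(-25, A), 2) (Function('v')(A) = Mul(Add(-25, A), Add(-25, A)) = Pow(Add(-25, A), 2))
Add(2541, Mul(-1, Function('v')(Function('B')(R, 6)))) = Add(2541, Mul(-1, Pow(Add(-25, Add(-3, -7, Mul(-1, 6))), 2))) = Add(2541, Mul(-1, Pow(Add(-25, Add(-3, -7, -6)), 2))) = Add(2541, Mul(-1, Pow(Add(-25, -16), 2))) = Add(2541, Mul(-1, Pow(-41, 2))) = Add(2541, Mul(-1, 1681)) = Add(2541, -1681) = 860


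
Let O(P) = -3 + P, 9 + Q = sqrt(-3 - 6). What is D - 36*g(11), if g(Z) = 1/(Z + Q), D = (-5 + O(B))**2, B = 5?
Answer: 45/13 + 108*I/13 ≈ 3.4615 + 8.3077*I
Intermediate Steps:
Q = -9 + 3*I (Q = -9 + sqrt(-3 - 6) = -9 + sqrt(-9) = -9 + 3*I ≈ -9.0 + 3.0*I)
D = 9 (D = (-5 + (-3 + 5))**2 = (-5 + 2)**2 = (-3)**2 = 9)
g(Z) = 1/(-9 + Z + 3*I) (g(Z) = 1/(Z + (-9 + 3*I)) = 1/(-9 + Z + 3*I))
D - 36*g(11) = 9 - 36/(-9 + 11 + 3*I) = 9 - 36*(2 - 3*I)/13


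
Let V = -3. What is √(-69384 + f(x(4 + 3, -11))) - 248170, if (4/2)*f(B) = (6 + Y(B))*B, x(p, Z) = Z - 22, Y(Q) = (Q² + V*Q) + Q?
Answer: -248170 + I*√354162/2 ≈ -2.4817e+5 + 297.56*I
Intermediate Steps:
Y(Q) = Q² - 2*Q (Y(Q) = (Q² - 3*Q) + Q = Q² - 2*Q)
x(p, Z) = -22 + Z
f(B) = B*(6 + B*(-2 + B))/2 (f(B) = ((6 + B*(-2 + B))*B)/2 = (B*(6 + B*(-2 + B)))/2 = B*(6 + B*(-2 + B))/2)
√(-69384 + f(x(4 + 3, -11))) - 248170 = √(-69384 + (-22 - 11)*(6 + (-22 - 11)*(-2 + (-22 - 11)))/2) - 248170 = √(-69384 + (½)*(-33)*(6 - 33*(-2 - 33))) - 248170 = √(-69384 + (½)*(-33)*(6 - 33*(-35))) - 248170 = √(-69384 + (½)*(-33)*(6 + 1155)) - 248170 = √(-69384 + (½)*(-33)*1161) - 248170 = √(-69384 - 38313/2) - 248170 = √(-177081/2) - 248170 = I*√354162/2 - 248170 = -248170 + I*√354162/2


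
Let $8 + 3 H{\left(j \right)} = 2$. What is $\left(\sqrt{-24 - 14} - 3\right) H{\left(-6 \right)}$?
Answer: $6 - 2 i \sqrt{38} \approx 6.0 - 12.329 i$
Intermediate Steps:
$H{\left(j \right)} = -2$ ($H{\left(j \right)} = - \frac{8}{3} + \frac{1}{3} \cdot 2 = - \frac{8}{3} + \frac{2}{3} = -2$)
$\left(\sqrt{-24 - 14} - 3\right) H{\left(-6 \right)} = \left(\sqrt{-24 - 14} - 3\right) \left(-2\right) = \left(\sqrt{-38} - 3\right) \left(-2\right) = \left(i \sqrt{38} - 3\right) \left(-2\right) = \left(-3 + i \sqrt{38}\right) \left(-2\right) = 6 - 2 i \sqrt{38}$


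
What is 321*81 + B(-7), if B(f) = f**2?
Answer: 26050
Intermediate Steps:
321*81 + B(-7) = 321*81 + (-7)**2 = 26001 + 49 = 26050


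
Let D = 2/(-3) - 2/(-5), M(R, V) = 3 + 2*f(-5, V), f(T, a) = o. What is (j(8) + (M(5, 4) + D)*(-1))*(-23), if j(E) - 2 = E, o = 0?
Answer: -2507/15 ≈ -167.13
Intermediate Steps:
f(T, a) = 0
j(E) = 2 + E
M(R, V) = 3 (M(R, V) = 3 + 2*0 = 3 + 0 = 3)
D = -4/15 (D = 2*(-⅓) - 2*(-⅕) = -⅔ + ⅖ = -4/15 ≈ -0.26667)
(j(8) + (M(5, 4) + D)*(-1))*(-23) = ((2 + 8) + (3 - 4/15)*(-1))*(-23) = (10 + (41/15)*(-1))*(-23) = (10 - 41/15)*(-23) = (109/15)*(-23) = -2507/15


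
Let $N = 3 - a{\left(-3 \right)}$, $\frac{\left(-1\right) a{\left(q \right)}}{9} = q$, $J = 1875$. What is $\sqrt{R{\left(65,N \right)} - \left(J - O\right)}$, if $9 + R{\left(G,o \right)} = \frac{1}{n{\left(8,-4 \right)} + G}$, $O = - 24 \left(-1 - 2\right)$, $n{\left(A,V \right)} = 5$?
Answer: $\frac{i \sqrt{8878730}}{70} \approx 42.567 i$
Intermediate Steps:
$a{\left(q \right)} = - 9 q$
$O = 72$ ($O = \left(-24\right) \left(-3\right) = 72$)
$N = -24$ ($N = 3 - \left(-9\right) \left(-3\right) = 3 - 27 = -24$)
$R{\left(G,o \right)} = -9 + \frac{1}{5 + G}$
$\sqrt{R{\left(65,N \right)} - \left(J - O\right)} = \sqrt{\frac{-44 - 585}{5 + 65} + \left(72 - 1875\right)} = \sqrt{\frac{-44 - 585}{70} + \left(72 - 1875\right)} = \sqrt{\frac{1}{70} \left(-629\right) - 1803} = \sqrt{- \frac{629}{70} - 1803} = \sqrt{- \frac{126839}{70}} = \frac{i \sqrt{8878730}}{70}$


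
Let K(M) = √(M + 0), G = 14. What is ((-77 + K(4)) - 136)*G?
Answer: -2954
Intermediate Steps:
K(M) = √M
((-77 + K(4)) - 136)*G = ((-77 + √4) - 136)*14 = ((-77 + 2) - 136)*14 = (-75 - 136)*14 = -211*14 = -2954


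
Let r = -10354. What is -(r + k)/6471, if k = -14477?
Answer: 2759/719 ≈ 3.8373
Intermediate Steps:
-(r + k)/6471 = -(-10354 - 14477)/6471 = -1*(-24831)*(1/6471) = 24831*(1/6471) = 2759/719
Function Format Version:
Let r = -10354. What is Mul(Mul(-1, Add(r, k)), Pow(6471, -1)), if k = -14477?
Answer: Rational(2759, 719) ≈ 3.8373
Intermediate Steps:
Mul(Mul(-1, Add(r, k)), Pow(6471, -1)) = Mul(Mul(-1, Add(-10354, -14477)), Pow(6471, -1)) = Mul(Mul(-1, -24831), Rational(1, 6471)) = Mul(24831, Rational(1, 6471)) = Rational(2759, 719)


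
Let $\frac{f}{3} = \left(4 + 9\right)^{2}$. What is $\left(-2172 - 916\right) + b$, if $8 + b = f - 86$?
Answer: $-2675$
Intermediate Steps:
$f = 507$ ($f = 3 \left(4 + 9\right)^{2} = 3 \cdot 13^{2} = 3 \cdot 169 = 507$)
$b = 413$ ($b = -8 + \left(507 - 86\right) = -8 + 421 = 413$)
$\left(-2172 - 916\right) + b = \left(-2172 - 916\right) + 413 = -3088 + 413 = -2675$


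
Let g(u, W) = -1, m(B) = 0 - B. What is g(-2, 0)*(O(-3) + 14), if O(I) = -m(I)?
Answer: -11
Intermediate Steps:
m(B) = -B
O(I) = I (O(I) = -(-1)*I = I)
g(-2, 0)*(O(-3) + 14) = -(-3 + 14) = -1*11 = -11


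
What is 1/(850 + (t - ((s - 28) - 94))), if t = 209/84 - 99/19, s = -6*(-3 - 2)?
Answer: 1596/1499087 ≈ 0.0010646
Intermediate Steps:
s = 30 (s = -6*(-5) = 30)
t = -4345/1596 (t = 209*(1/84) - 99*1/19 = 209/84 - 99/19 = -4345/1596 ≈ -2.7224)
1/(850 + (t - ((s - 28) - 94))) = 1/(850 + (-4345/1596 - ((30 - 28) - 94))) = 1/(850 + (-4345/1596 - (2 - 94))) = 1/(850 + (-4345/1596 - 1*(-92))) = 1/(850 + (-4345/1596 + 92)) = 1/(850 + 142487/1596) = 1/(1499087/1596) = 1596/1499087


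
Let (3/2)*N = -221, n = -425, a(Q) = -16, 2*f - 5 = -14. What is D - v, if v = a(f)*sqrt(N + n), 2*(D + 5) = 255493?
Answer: 255483/2 + 16*I*sqrt(5151)/3 ≈ 1.2774e+5 + 382.78*I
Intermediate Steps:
f = -9/2 (f = 5/2 + (1/2)*(-14) = 5/2 - 7 = -9/2 ≈ -4.5000)
N = -442/3 (N = (2/3)*(-221) = -442/3 ≈ -147.33)
D = 255483/2 (D = -5 + (1/2)*255493 = -5 + 255493/2 = 255483/2 ≈ 1.2774e+5)
v = -16*I*sqrt(5151)/3 (v = -16*sqrt(-442/3 - 425) = -16*I*sqrt(5151)/3 ≈ -382.78*I)
D - v = 255483/2 - (-16)*I*sqrt(5151)/3 = 255483/2 + 16*I*sqrt(5151)/3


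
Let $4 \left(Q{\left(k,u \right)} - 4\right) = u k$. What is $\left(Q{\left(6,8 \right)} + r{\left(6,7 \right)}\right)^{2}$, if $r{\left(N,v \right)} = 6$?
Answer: $484$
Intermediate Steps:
$Q{\left(k,u \right)} = 4 + \frac{k u}{4}$ ($Q{\left(k,u \right)} = 4 + \frac{u k}{4} = 4 + \frac{k u}{4}$)
$\left(Q{\left(6,8 \right)} + r{\left(6,7 \right)}\right)^{2} = \left(\left(4 + \frac{1}{4} \cdot 6 \cdot 8\right) + 6\right)^{2} = \left(\left(4 + 12\right) + 6\right)^{2} = \left(16 + 6\right)^{2} = 22^{2} = 484$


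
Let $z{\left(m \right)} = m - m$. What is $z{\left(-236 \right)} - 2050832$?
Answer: $-2050832$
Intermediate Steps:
$z{\left(m \right)} = 0$
$z{\left(-236 \right)} - 2050832 = 0 - 2050832 = -2050832$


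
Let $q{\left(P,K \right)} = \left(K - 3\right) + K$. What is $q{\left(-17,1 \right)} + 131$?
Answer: $130$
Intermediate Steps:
$q{\left(P,K \right)} = -3 + 2 K$ ($q{\left(P,K \right)} = \left(-3 + K\right) + K = -3 + 2 K$)
$q{\left(-17,1 \right)} + 131 = \left(-3 + 2 \cdot 1\right) + 131 = \left(-3 + 2\right) + 131 = -1 + 131 = 130$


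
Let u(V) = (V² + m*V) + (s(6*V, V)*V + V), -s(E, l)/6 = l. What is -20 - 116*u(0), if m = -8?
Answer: -20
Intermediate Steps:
s(E, l) = -6*l
u(V) = -7*V - 5*V² (u(V) = (V² - 8*V) + ((-6*V)*V + V) = (V² - 8*V) + (-6*V² + V) = (V² - 8*V) + (V - 6*V²) = -7*V - 5*V²)
-20 - 116*u(0) = -20 - 0*(-7 - 5*0) = -20 - 0*(-7 + 0) = -20 - 0*(-7) = -20 - 116*0 = -20 + 0 = -20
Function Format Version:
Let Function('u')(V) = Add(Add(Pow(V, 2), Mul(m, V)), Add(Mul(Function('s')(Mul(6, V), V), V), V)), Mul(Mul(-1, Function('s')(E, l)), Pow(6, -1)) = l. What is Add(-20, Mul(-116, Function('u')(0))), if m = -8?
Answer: -20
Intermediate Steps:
Function('s')(E, l) = Mul(-6, l)
Function('u')(V) = Add(Mul(-7, V), Mul(-5, Pow(V, 2))) (Function('u')(V) = Add(Add(Pow(V, 2), Mul(-8, V)), Add(Mul(Mul(-6, V), V), V)) = Add(Add(Pow(V, 2), Mul(-8, V)), Add(Mul(-6, Pow(V, 2)), V)) = Add(Add(Pow(V, 2), Mul(-8, V)), Add(V, Mul(-6, Pow(V, 2)))) = Add(Mul(-7, V), Mul(-5, Pow(V, 2))))
Add(-20, Mul(-116, Function('u')(0))) = Add(-20, Mul(-116, Mul(0, Add(-7, Mul(-5, 0))))) = Add(-20, Mul(-116, Mul(0, Add(-7, 0)))) = Add(-20, Mul(-116, Mul(0, -7))) = Add(-20, Mul(-116, 0)) = Add(-20, 0) = -20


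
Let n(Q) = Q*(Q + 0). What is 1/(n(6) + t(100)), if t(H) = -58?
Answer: -1/22 ≈ -0.045455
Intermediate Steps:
n(Q) = Q² (n(Q) = Q*Q = Q²)
1/(n(6) + t(100)) = 1/(6² - 58) = 1/(36 - 58) = 1/(-22) = -1/22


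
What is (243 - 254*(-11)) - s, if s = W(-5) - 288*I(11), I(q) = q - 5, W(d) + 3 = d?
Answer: 4773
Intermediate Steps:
W(d) = -3 + d
I(q) = -5 + q
s = -1736 (s = (-3 - 5) - 288*(-5 + 11) = -8 - 288*6 = -8 - 1728 = -1736)
(243 - 254*(-11)) - s = (243 - 254*(-11)) - 1*(-1736) = (243 + 2794) + 1736 = 3037 + 1736 = 4773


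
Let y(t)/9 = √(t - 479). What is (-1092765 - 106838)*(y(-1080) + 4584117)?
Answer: -5499120505551 - 10796427*I*√1559 ≈ -5.4991e+12 - 4.2629e+8*I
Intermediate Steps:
y(t) = 9*√(-479 + t) (y(t) = 9*√(t - 479) = 9*√(-479 + t))
(-1092765 - 106838)*(y(-1080) + 4584117) = (-1092765 - 106838)*(9*√(-479 - 1080) + 4584117) = -1199603*(9*√(-1559) + 4584117) = -1199603*(9*(I*√1559) + 4584117) = -1199603*(9*I*√1559 + 4584117) = -1199603*(4584117 + 9*I*√1559) = -5499120505551 - 10796427*I*√1559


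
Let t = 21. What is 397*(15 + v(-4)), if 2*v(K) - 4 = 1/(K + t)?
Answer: 229863/34 ≈ 6760.7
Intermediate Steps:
v(K) = 2 + 1/(2*(21 + K)) (v(K) = 2 + 1/(2*(K + 21)) = 2 + 1/(2*(21 + K)))
397*(15 + v(-4)) = 397*(15 + (85 + 4*(-4))/(2*(21 - 4))) = 397*(15 + (½)*(85 - 16)/17) = 397*(15 + (½)*(1/17)*69) = 397*(15 + 69/34) = 397*(579/34) = 229863/34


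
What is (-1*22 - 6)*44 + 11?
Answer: -1221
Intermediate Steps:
(-1*22 - 6)*44 + 11 = (-22 - 6)*44 + 11 = -28*44 + 11 = -1232 + 11 = -1221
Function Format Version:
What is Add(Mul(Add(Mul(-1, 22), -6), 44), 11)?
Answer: -1221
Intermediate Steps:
Add(Mul(Add(Mul(-1, 22), -6), 44), 11) = Add(Mul(Add(-22, -6), 44), 11) = Add(Mul(-28, 44), 11) = Add(-1232, 11) = -1221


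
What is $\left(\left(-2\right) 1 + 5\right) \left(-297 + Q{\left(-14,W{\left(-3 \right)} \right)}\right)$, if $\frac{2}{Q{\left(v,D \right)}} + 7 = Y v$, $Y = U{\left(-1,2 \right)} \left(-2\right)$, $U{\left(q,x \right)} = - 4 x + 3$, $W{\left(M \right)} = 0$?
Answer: $- \frac{43661}{49} \approx -891.04$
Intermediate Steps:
$U{\left(q,x \right)} = 3 - 4 x$
$Y = 10$ ($Y = \left(3 - 8\right) \left(-2\right) = \left(-5\right) \left(-2\right) = 10$)
$Q{\left(v,D \right)} = \frac{2}{-7 + 10 v}$
$\left(\left(-2\right) 1 + 5\right) \left(-297 + Q{\left(-14,W{\left(-3 \right)} \right)}\right) = \left(\left(-2\right) 1 + 5\right) \left(-297 + \frac{2}{-7 + 10 \left(-14\right)}\right) = \left(-2 + 5\right) \left(-297 + \frac{2}{-7 - 140}\right) = 3 \left(-297 + \frac{2}{-147}\right) = 3 \left(-297 + 2 \left(- \frac{1}{147}\right)\right) = 3 \left(-297 - \frac{2}{147}\right) = 3 \left(- \frac{43661}{147}\right) = - \frac{43661}{49}$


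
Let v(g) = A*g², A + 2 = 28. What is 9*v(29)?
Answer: 196794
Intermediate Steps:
A = 26 (A = -2 + 28 = 26)
v(g) = 26*g²
9*v(29) = 9*(26*29²) = 9*(26*841) = 9*21866 = 196794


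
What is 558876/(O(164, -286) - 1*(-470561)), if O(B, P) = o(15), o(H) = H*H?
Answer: 279438/235393 ≈ 1.1871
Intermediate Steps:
o(H) = H²
O(B, P) = 225 (O(B, P) = 15² = 225)
558876/(O(164, -286) - 1*(-470561)) = 558876/(225 - 1*(-470561)) = 558876/(225 + 470561) = 558876/470786 = 558876*(1/470786) = 279438/235393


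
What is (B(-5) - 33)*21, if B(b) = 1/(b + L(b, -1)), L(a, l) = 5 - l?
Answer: -672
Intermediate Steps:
B(b) = 1/(6 + b) (B(b) = 1/(b + (5 - 1*(-1))) = 1/(b + (5 + 1)) = 1/(b + 6) = 1/(6 + b))
(B(-5) - 33)*21 = (1/(6 - 5) - 33)*21 = (1/1 - 33)*21 = (1 - 33)*21 = -32*21 = -672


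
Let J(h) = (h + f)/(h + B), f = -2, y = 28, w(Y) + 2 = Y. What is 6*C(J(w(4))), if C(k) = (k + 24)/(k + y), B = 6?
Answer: 36/7 ≈ 5.1429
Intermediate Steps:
w(Y) = -2 + Y
J(h) = (-2 + h)/(6 + h) (J(h) = (h - 2)/(h + 6) = (-2 + h)/(6 + h))
C(k) = (24 + k)/(28 + k) (C(k) = (k + 24)/(k + 28) = (24 + k)/(28 + k))
6*C(J(w(4))) = 6*((24 + (-2 + (-2 + 4))/(6 + (-2 + 4)))/(28 + (-2 + (-2 + 4))/(6 + (-2 + 4)))) = 6*((24 + (-2 + 2)/(6 + 2))/(28 + (-2 + 2)/(6 + 2))) = 6*((24 + 0/8)/(28 + 0/8)) = 6*((24 + (1/8)*0)/(28 + (1/8)*0)) = 6*((24 + 0)/(28 + 0)) = 6*(24/28) = 6*((1/28)*24) = 6*(6/7) = 36/7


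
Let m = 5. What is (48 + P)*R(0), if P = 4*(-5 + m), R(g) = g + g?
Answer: 0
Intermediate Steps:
R(g) = 2*g
P = 0 (P = 4*(-5 + 5) = 4*0 = 0)
(48 + P)*R(0) = (48 + 0)*(2*0) = 48*0 = 0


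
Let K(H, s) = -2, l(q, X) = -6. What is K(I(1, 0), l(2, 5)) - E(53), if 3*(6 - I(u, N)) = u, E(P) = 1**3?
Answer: -3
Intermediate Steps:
E(P) = 1
I(u, N) = 6 - u/3
K(I(1, 0), l(2, 5)) - E(53) = -2 - 1*1 = -2 - 1 = -3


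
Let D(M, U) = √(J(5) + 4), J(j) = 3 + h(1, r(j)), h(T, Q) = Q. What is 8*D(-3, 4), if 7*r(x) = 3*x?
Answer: 64*√7/7 ≈ 24.190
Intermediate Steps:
r(x) = 3*x/7 (r(x) = (3*x)/7 = 3*x/7)
J(j) = 3 + 3*j/7
D(M, U) = 8*√7/7 (D(M, U) = √((3 + (3/7)*5) + 4) = √((3 + 15/7) + 4) = √(36/7 + 4) = √(64/7) = 8*√7/7)
8*D(-3, 4) = 8*(8*√7/7) = 64*√7/7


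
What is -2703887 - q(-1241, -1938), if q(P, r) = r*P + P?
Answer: -5107704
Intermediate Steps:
q(P, r) = P + P*r (q(P, r) = P*r + P = P + P*r)
-2703887 - q(-1241, -1938) = -2703887 - (-1241)*(1 - 1938) = -2703887 - (-1241)*(-1937) = -2703887 - 1*2403817 = -2703887 - 2403817 = -5107704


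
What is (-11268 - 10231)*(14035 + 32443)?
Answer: -999230522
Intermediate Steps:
(-11268 - 10231)*(14035 + 32443) = -21499*46478 = -999230522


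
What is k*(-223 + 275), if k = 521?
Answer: 27092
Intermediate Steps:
k*(-223 + 275) = 521*(-223 + 275) = 521*52 = 27092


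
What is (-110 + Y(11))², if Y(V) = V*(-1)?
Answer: 14641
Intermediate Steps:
Y(V) = -V
(-110 + Y(11))² = (-110 - 1*11)² = (-110 - 11)² = (-121)² = 14641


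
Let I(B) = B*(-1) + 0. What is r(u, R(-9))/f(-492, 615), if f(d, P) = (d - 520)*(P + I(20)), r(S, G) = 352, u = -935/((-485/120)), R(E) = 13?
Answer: -8/13685 ≈ -0.00058458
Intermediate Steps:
u = 22440/97 (u = -935/((-485*1/120)) = -935/(-97/24) = -935*(-24/97) = 22440/97 ≈ 231.34)
I(B) = -B (I(B) = -B + 0 = -B)
f(d, P) = (-520 + d)*(-20 + P) (f(d, P) = (d - 520)*(P - 1*20) = (-520 + d)*(P - 20) = (-520 + d)*(-20 + P))
r(u, R(-9))/f(-492, 615) = 352/(10400 - 520*615 - 20*(-492) + 615*(-492)) = 352/(10400 - 319800 + 9840 - 302580) = 352/(-602140) = 352*(-1/602140) = -8/13685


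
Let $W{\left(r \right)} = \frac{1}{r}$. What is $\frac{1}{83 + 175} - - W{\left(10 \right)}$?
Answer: $\frac{67}{645} \approx 0.10388$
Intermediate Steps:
$\frac{1}{83 + 175} - - W{\left(10 \right)} = \frac{1}{83 + 175} - - \frac{1}{10} = \frac{1}{258} - \left(-1\right) \frac{1}{10} = \frac{1}{258} - - \frac{1}{10} = \frac{1}{258} + \frac{1}{10} = \frac{67}{645}$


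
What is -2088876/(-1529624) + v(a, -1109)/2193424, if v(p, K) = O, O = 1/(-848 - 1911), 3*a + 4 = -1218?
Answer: 1580145085206149/1157094938189648 ≈ 1.3656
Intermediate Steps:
a = -1222/3 (a = -4/3 + (⅓)*(-1218) = -4/3 - 406 = -1222/3 ≈ -407.33)
O = -1/2759 (O = 1/(-2759) = -1/2759 ≈ -0.00036245)
v(p, K) = -1/2759
-2088876/(-1529624) + v(a, -1109)/2193424 = -2088876/(-1529624) - 1/2759/2193424 = -2088876*(-1/1529624) - 1/2759*1/2193424 = 522219/382406 - 1/6051656816 = 1580145085206149/1157094938189648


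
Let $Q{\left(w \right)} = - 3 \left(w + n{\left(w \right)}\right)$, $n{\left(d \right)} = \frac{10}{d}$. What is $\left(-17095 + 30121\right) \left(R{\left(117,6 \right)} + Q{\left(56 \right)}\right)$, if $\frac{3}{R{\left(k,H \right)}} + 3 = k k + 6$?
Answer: $- \frac{2504886774}{1141} \approx -2.1953 \cdot 10^{6}$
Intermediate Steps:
$R{\left(k,H \right)} = \frac{3}{3 + k^{2}}$ ($R{\left(k,H \right)} = \frac{3}{-3 + \left(k k + 6\right)} = \frac{3}{-3 + \left(k^{2} + 6\right)} = \frac{3}{-3 + \left(6 + k^{2}\right)} = \frac{3}{3 + k^{2}}$)
$Q{\left(w \right)} = - \frac{30}{w} - 3 w$ ($Q{\left(w \right)} = - 3 \left(w + \frac{10}{w}\right) = - \frac{30}{w} - 3 w$)
$\left(-17095 + 30121\right) \left(R{\left(117,6 \right)} + Q{\left(56 \right)}\right) = \left(-17095 + 30121\right) \left(\frac{3}{3 + 117^{2}} - \left(168 + \frac{30}{56}\right)\right) = 13026 \left(\frac{3}{3 + 13689} - \frac{4719}{28}\right) = 13026 \left(\frac{3}{13692} - \frac{4719}{28}\right) = 13026 \left(3 \cdot \frac{1}{13692} - \frac{4719}{28}\right) = 13026 \left(\frac{1}{4564} - \frac{4719}{28}\right) = 13026 \left(- \frac{192299}{1141}\right) = - \frac{2504886774}{1141}$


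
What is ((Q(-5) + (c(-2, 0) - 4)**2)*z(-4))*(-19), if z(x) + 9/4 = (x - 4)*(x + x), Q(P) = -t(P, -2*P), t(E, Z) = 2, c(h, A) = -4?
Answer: -145483/2 ≈ -72742.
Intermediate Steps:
Q(P) = -2 (Q(P) = -1*2 = -2)
z(x) = -9/4 + 2*x*(-4 + x) (z(x) = -9/4 + (x - 4)*(x + x) = -9/4 + (-4 + x)*(2*x) = -9/4 + 2*x*(-4 + x))
((Q(-5) + (c(-2, 0) - 4)**2)*z(-4))*(-19) = ((-2 + (-4 - 4)**2)*(-9/4 - 8*(-4) + 2*(-4)**2))*(-19) = ((-2 + (-8)**2)*(-9/4 + 32 + 2*16))*(-19) = ((-2 + 64)*(-9/4 + 32 + 32))*(-19) = (62*(247/4))*(-19) = (7657/2)*(-19) = -145483/2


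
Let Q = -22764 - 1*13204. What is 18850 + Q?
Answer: -17118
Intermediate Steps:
Q = -35968 (Q = -22764 - 13204 = -35968)
18850 + Q = 18850 - 35968 = -17118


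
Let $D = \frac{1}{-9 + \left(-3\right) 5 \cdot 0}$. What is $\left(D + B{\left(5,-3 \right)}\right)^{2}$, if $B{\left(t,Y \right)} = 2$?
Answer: $\frac{289}{81} \approx 3.5679$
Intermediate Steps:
$D = - \frac{1}{9}$ ($D = \frac{1}{-9 - 0} = \frac{1}{-9 + 0} = \frac{1}{-9} = - \frac{1}{9} \approx -0.11111$)
$\left(D + B{\left(5,-3 \right)}\right)^{2} = \left(- \frac{1}{9} + 2\right)^{2} = \left(\frac{17}{9}\right)^{2} = \frac{289}{81}$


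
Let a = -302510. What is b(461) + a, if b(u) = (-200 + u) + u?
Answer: -301788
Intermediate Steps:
b(u) = -200 + 2*u
b(461) + a = (-200 + 2*461) - 302510 = (-200 + 922) - 302510 = 722 - 302510 = -301788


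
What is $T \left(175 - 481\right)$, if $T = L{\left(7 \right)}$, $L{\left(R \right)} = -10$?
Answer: $3060$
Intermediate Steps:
$T = -10$
$T \left(175 - 481\right) = - 10 \left(175 - 481\right) = \left(-10\right) \left(-306\right) = 3060$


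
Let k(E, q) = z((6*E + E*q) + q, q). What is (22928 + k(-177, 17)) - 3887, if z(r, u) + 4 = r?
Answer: 14983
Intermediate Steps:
z(r, u) = -4 + r
k(E, q) = -4 + q + 6*E + E*q (k(E, q) = -4 + ((6*E + E*q) + q) = -4 + (q + 6*E + E*q) = -4 + q + 6*E + E*q)
(22928 + k(-177, 17)) - 3887 = (22928 + (-4 + 17 + 6*(-177) - 177*17)) - 3887 = (22928 + (-4 + 17 - 1062 - 3009)) - 3887 = (22928 - 4058) - 3887 = 18870 - 3887 = 14983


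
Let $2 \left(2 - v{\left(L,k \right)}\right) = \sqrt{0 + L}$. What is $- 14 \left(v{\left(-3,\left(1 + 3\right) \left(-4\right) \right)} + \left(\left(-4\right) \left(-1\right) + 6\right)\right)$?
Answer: $-168 + 7 i \sqrt{3} \approx -168.0 + 12.124 i$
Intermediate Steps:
$v{\left(L,k \right)} = 2 - \frac{\sqrt{L}}{2}$ ($v{\left(L,k \right)} = 2 - \frac{\sqrt{0 + L}}{2} = 2 - \frac{\sqrt{L}}{2}$)
$- 14 \left(v{\left(-3,\left(1 + 3\right) \left(-4\right) \right)} + \left(\left(-4\right) \left(-1\right) + 6\right)\right) = - 14 \left(\left(2 - \frac{\sqrt{-3}}{2}\right) + \left(\left(-4\right) \left(-1\right) + 6\right)\right) = - 14 \left(\left(2 - \frac{i \sqrt{3}}{2}\right) + \left(4 + 6\right)\right) = - 14 \left(\left(2 - \frac{i \sqrt{3}}{2}\right) + 10\right) = - 14 \left(12 - \frac{i \sqrt{3}}{2}\right) = -168 + 7 i \sqrt{3}$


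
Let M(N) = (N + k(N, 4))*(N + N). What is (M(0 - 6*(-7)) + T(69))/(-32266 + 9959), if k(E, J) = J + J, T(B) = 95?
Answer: -4295/22307 ≈ -0.19254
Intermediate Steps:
k(E, J) = 2*J
M(N) = 2*N*(8 + N) (M(N) = (N + 2*4)*(N + N) = (N + 8)*(2*N) = (8 + N)*(2*N) = 2*N*(8 + N))
(M(0 - 6*(-7)) + T(69))/(-32266 + 9959) = (2*(0 - 6*(-7))*(8 + (0 - 6*(-7))) + 95)/(-32266 + 9959) = (2*(0 + 42)*(8 + (0 + 42)) + 95)/(-22307) = (2*42*(8 + 42) + 95)*(-1/22307) = (2*42*50 + 95)*(-1/22307) = (4200 + 95)*(-1/22307) = 4295*(-1/22307) = -4295/22307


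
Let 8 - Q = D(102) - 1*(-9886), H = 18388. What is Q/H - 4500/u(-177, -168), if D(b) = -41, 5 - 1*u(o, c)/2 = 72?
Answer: 40713921/1231996 ≈ 33.047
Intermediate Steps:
u(o, c) = -134 (u(o, c) = 10 - 2*72 = 10 - 144 = -134)
Q = -9837 (Q = 8 - (-41 - 1*(-9886)) = 8 - (-41 + 9886) = 8 - 1*9845 = 8 - 9845 = -9837)
Q/H - 4500/u(-177, -168) = -9837/18388 - 4500/(-134) = -9837*1/18388 - 4500*(-1/134) = -9837/18388 + 2250/67 = 40713921/1231996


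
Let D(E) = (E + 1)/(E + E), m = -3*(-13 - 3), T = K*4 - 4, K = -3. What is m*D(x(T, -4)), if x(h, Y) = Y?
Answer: 18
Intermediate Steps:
T = -16 (T = -3*4 - 4 = -12 - 4 = -16)
m = 48 (m = -3*(-16) = 48)
D(E) = (1 + E)/(2*E) (D(E) = (1 + E)/((2*E)) = (1 + E)*(1/(2*E)) = (1 + E)/(2*E))
m*D(x(T, -4)) = 48*((½)*(1 - 4)/(-4)) = 48*((½)*(-¼)*(-3)) = 48*(3/8) = 18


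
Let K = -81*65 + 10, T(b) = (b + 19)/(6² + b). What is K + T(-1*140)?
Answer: -546399/104 ≈ -5253.8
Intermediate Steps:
T(b) = (19 + b)/(36 + b)
K = -5255 (K = -5265 + 10 = -5255)
K + T(-1*140) = -5255 + (19 - 1*140)/(36 - 1*140) = -5255 + (19 - 140)/(36 - 140) = -5255 - 121/(-104) = -5255 - 1/104*(-121) = -5255 + 121/104 = -546399/104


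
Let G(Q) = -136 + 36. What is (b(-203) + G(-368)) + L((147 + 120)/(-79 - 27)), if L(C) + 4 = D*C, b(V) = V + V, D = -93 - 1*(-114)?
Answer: -59667/106 ≈ -562.90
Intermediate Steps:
D = 21 (D = -93 + 114 = 21)
b(V) = 2*V
G(Q) = -100
L(C) = -4 + 21*C
(b(-203) + G(-368)) + L((147 + 120)/(-79 - 27)) = (2*(-203) - 100) + (-4 + 21*((147 + 120)/(-79 - 27))) = (-406 - 100) + (-4 + 21*(267/(-106))) = -506 + (-4 + 21*(267*(-1/106))) = -506 + (-4 + 21*(-267/106)) = -506 + (-4 - 5607/106) = -506 - 6031/106 = -59667/106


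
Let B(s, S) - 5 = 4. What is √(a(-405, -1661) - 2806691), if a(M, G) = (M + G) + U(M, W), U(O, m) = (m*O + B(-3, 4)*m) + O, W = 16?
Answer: I*√2815498 ≈ 1677.9*I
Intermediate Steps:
B(s, S) = 9 (B(s, S) = 5 + 4 = 9)
U(O, m) = O + 9*m + O*m (U(O, m) = (m*O + 9*m) + O = (O*m + 9*m) + O = (9*m + O*m) + O = O + 9*m + O*m)
a(M, G) = 144 + G + 18*M (a(M, G) = (M + G) + (M + 9*16 + M*16) = (G + M) + (M + 144 + 16*M) = (G + M) + (144 + 17*M) = 144 + G + 18*M)
√(a(-405, -1661) - 2806691) = √((144 - 1661 + 18*(-405)) - 2806691) = √((144 - 1661 - 7290) - 2806691) = √(-8807 - 2806691) = √(-2815498) = I*√2815498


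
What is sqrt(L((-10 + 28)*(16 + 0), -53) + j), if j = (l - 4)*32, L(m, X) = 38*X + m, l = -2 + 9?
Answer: I*sqrt(1630) ≈ 40.373*I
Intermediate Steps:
l = 7
L(m, X) = m + 38*X
j = 96 (j = (7 - 4)*32 = 3*32 = 96)
sqrt(L((-10 + 28)*(16 + 0), -53) + j) = sqrt(((-10 + 28)*(16 + 0) + 38*(-53)) + 96) = sqrt((18*16 - 2014) + 96) = sqrt((288 - 2014) + 96) = sqrt(-1726 + 96) = sqrt(-1630) = I*sqrt(1630)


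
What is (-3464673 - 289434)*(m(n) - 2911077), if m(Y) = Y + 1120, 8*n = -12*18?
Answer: 10924391304288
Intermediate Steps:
n = -27 (n = (-12*18)/8 = (1/8)*(-216) = -27)
m(Y) = 1120 + Y
(-3464673 - 289434)*(m(n) - 2911077) = (-3464673 - 289434)*((1120 - 27) - 2911077) = -3754107*(1093 - 2911077) = -3754107*(-2909984) = 10924391304288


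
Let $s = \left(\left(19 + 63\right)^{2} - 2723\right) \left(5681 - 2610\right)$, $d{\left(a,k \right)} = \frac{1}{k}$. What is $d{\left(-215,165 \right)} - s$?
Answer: $- \frac{2027366714}{165} \approx -1.2287 \cdot 10^{7}$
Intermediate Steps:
$s = 12287071$ ($s = \left(82^{2} - 2723\right) 3071 = \left(6724 - 2723\right) 3071 = 4001 \cdot 3071 = 12287071$)
$d{\left(-215,165 \right)} - s = \frac{1}{165} - 12287071 = - \frac{2027366714}{165}$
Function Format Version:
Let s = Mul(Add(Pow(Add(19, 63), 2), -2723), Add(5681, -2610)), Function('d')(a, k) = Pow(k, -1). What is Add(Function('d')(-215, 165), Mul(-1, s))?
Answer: Rational(-2027366714, 165) ≈ -1.2287e+7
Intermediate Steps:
s = 12287071 (s = Mul(Add(Pow(82, 2), -2723), 3071) = Mul(Add(6724, -2723), 3071) = Mul(4001, 3071) = 12287071)
Add(Function('d')(-215, 165), Mul(-1, s)) = Add(Pow(165, -1), Mul(-1, 12287071)) = Add(Rational(1, 165), -12287071) = Rational(-2027366714, 165)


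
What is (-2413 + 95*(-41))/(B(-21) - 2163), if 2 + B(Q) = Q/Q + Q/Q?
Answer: 6308/2163 ≈ 2.9163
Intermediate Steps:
B(Q) = 0 (B(Q) = -2 + (Q/Q + Q/Q) = -2 + (1 + 1) = -2 + 2 = 0)
(-2413 + 95*(-41))/(B(-21) - 2163) = (-2413 + 95*(-41))/(0 - 2163) = (-2413 - 3895)/(-2163) = -6308*(-1/2163) = 6308/2163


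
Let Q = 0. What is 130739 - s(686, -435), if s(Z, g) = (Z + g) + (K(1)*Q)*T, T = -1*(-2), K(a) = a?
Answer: 130488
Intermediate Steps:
T = 2
s(Z, g) = Z + g (s(Z, g) = (Z + g) + (1*0)*2 = (Z + g) + 0*2 = (Z + g) + 0 = Z + g)
130739 - s(686, -435) = 130739 - (686 - 435) = 130739 - 1*251 = 130739 - 251 = 130488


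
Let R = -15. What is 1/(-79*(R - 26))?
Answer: 1/3239 ≈ 0.00030874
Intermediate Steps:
1/(-79*(R - 26)) = 1/(-79*(-15 - 26)) = 1/(-79*(-41)) = 1/3239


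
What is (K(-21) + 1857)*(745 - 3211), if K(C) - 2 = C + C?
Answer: -4480722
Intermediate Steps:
K(C) = 2 + 2*C (K(C) = 2 + (C + C) = 2 + 2*C)
(K(-21) + 1857)*(745 - 3211) = ((2 + 2*(-21)) + 1857)*(745 - 3211) = ((2 - 42) + 1857)*(-2466) = (-40 + 1857)*(-2466) = 1817*(-2466) = -4480722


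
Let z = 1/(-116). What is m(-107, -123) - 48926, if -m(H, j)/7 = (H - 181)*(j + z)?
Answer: -8610430/29 ≈ -2.9691e+5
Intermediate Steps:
z = -1/116 ≈ -0.0086207
m(H, j) = -7*(-181 + H)*(-1/116 + j) (m(H, j) = -7*(H - 181)*(j - 1/116) = -7*(-181 + H)*(-1/116 + j))
m(-107, -123) - 48926 = (-1267/116 + 1267*(-123) + (7/116)*(-107) - 7*(-107)*(-123)) - 48926 = (-1267/116 - 155841 - 749/116 - 92127) - 48926 = -7191576/29 - 48926 = -8610430/29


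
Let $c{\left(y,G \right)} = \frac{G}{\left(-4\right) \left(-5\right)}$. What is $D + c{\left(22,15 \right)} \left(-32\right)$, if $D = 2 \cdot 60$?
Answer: $96$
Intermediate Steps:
$D = 120$
$c{\left(y,G \right)} = \frac{G}{20}$
$D + c{\left(22,15 \right)} \left(-32\right) = 120 + \frac{1}{20} \cdot 15 \left(-32\right) = 120 + \frac{3}{4} \left(-32\right) = 120 - 24 = 96$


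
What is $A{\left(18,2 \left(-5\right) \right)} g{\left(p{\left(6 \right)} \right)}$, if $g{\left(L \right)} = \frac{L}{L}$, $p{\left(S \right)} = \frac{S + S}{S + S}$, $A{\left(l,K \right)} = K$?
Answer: $-10$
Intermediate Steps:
$p{\left(S \right)} = 1$ ($p{\left(S \right)} = \frac{2 S}{2 S} = 2 S \frac{1}{2 S} = 1$)
$g{\left(L \right)} = 1$
$A{\left(18,2 \left(-5\right) \right)} g{\left(p{\left(6 \right)} \right)} = 2 \left(-5\right) 1 = \left(-10\right) 1 = -10$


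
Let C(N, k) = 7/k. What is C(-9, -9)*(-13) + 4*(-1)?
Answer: 55/9 ≈ 6.1111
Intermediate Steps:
C(-9, -9)*(-13) + 4*(-1) = (7/(-9))*(-13) + 4*(-1) = (7*(-⅑))*(-13) - 4 = -7/9*(-13) - 4 = 91/9 - 4 = 55/9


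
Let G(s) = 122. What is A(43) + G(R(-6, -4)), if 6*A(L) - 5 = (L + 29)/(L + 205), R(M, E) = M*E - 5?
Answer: 11428/93 ≈ 122.88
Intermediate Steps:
R(M, E) = -5 + E*M (R(M, E) = E*M - 5 = -5 + E*M)
A(L) = ⅚ + (29 + L)/(6*(205 + L)) (A(L) = ⅚ + ((L + 29)/(L + 205))/6 = ⅚ + ((29 + L)/(205 + L))/6 = ⅚ + (29 + L)/(6*(205 + L)))
A(43) + G(R(-6, -4)) = (527/3 + 43)/(205 + 43) + 122 = (656/3)/248 + 122 = (1/248)*(656/3) + 122 = 82/93 + 122 = 11428/93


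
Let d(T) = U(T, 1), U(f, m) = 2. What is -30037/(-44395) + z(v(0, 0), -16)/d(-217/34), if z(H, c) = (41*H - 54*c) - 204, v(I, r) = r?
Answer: 14680387/44395 ≈ 330.68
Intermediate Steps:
d(T) = 2
z(H, c) = -204 - 54*c + 41*H (z(H, c) = (-54*c + 41*H) - 204 = -204 - 54*c + 41*H)
-30037/(-44395) + z(v(0, 0), -16)/d(-217/34) = -30037/(-44395) + (-204 - 54*(-16) + 41*0)/2 = -30037*(-1/44395) + (-204 + 864 + 0)*(½) = 30037/44395 + 660*(½) = 30037/44395 + 330 = 14680387/44395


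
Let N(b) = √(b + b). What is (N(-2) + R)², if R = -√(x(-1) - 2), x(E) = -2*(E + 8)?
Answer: -4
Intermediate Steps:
x(E) = -16 - 2*E (x(E) = -2*(8 + E) = -16 - 2*E)
N(b) = √2*√b (N(b) = √(2*b) = √2*√b)
R = -4*I (R = -√((-16 - 2*(-1)) - 2) = -√((-16 + 2) - 2) = -√(-14 - 2) = -√(-16) = -4*I ≈ -4.0*I)
(N(-2) + R)² = (√2*√(-2) - 4*I)² = (√2*(I*√2) - 4*I)² = (2*I - 4*I)² = (-2*I)² = -4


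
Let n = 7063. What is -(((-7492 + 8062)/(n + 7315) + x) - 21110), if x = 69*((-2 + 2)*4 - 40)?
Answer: 171601145/7189 ≈ 23870.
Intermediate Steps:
x = -2760 (x = 69*(0*4 - 40) = 69*(0 - 40) = 69*(-40) = -2760)
-(((-7492 + 8062)/(n + 7315) + x) - 21110) = -(((-7492 + 8062)/(7063 + 7315) - 2760) - 21110) = -((570/14378 - 2760) - 21110) = -((570*(1/14378) - 2760) - 21110) = -((285/7189 - 2760) - 21110) = -(-19841355/7189 - 21110) = -1*(-171601145/7189) = 171601145/7189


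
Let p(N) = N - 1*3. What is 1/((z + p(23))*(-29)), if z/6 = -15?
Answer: 1/2030 ≈ 0.00049261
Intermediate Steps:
z = -90 (z = 6*(-15) = -90)
p(N) = -3 + N (p(N) = N - 3 = -3 + N)
1/((z + p(23))*(-29)) = 1/((-90 + (-3 + 23))*(-29)) = 1/((-90 + 20)*(-29)) = 1/(-70*(-29)) = 1/2030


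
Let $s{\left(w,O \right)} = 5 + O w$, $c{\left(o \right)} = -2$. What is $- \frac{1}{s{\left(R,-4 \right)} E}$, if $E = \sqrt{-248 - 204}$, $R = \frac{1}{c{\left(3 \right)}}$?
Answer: $\frac{i \sqrt{113}}{1582} \approx 0.0067194 i$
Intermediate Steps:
$R = - \frac{1}{2}$ ($R = \frac{1}{-2} = - \frac{1}{2} \approx -0.5$)
$E = 2 i \sqrt{113}$ ($E = \sqrt{-452} = 2 i \sqrt{113} \approx 21.26 i$)
$- \frac{1}{s{\left(R,-4 \right)} E} = - \frac{1}{\left(5 - -2\right) 2 i \sqrt{113}} = - \frac{1}{\left(5 + 2\right) 2 i \sqrt{113}} = - \frac{1}{7 \cdot 2 i \sqrt{113}} = - \frac{1}{14 i \sqrt{113}} = - \frac{\left(-1\right) i \sqrt{113}}{1582} = \frac{i \sqrt{113}}{1582}$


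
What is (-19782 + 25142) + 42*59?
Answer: 7838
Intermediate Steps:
(-19782 + 25142) + 42*59 = 5360 + 2478 = 7838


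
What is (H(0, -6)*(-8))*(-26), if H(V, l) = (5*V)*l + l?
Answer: -1248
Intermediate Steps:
H(V, l) = l + 5*V*l (H(V, l) = 5*V*l + l = l + 5*V*l)
(H(0, -6)*(-8))*(-26) = (-6*(1 + 5*0)*(-8))*(-26) = (-6*(1 + 0)*(-8))*(-26) = (-6*1*(-8))*(-26) = -6*(-8)*(-26) = 48*(-26) = -1248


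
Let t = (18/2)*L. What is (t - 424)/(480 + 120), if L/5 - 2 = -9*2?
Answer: -143/75 ≈ -1.9067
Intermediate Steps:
L = -80 (L = 10 + 5*(-9*2) = 10 + 5*(-18) = 10 - 90 = -80)
t = -720 (t = (18/2)*(-80) = (18*(½))*(-80) = 9*(-80) = -720)
(t - 424)/(480 + 120) = (-720 - 424)/(480 + 120) = -1144/600 = -1144*1/600 = -143/75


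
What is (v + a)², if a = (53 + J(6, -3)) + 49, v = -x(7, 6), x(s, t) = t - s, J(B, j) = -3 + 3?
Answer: 10609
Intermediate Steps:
J(B, j) = 0
v = 1 (v = -(6 - 1*7) = -(6 - 7) = -1*(-1) = 1)
a = 102 (a = (53 + 0) + 49 = 53 + 49 = 102)
(v + a)² = (1 + 102)² = 103² = 10609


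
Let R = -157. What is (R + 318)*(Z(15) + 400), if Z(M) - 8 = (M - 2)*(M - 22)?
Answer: 51037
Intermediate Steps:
Z(M) = 8 + (-22 + M)*(-2 + M) (Z(M) = 8 + (M - 2)*(M - 22) = 8 + (-2 + M)*(-22 + M) = 8 + (-22 + M)*(-2 + M))
(R + 318)*(Z(15) + 400) = (-157 + 318)*((52 + 15² - 24*15) + 400) = 161*((52 + 225 - 360) + 400) = 161*(-83 + 400) = 161*317 = 51037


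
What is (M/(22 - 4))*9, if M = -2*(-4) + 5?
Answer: 13/2 ≈ 6.5000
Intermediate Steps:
M = 13 (M = 8 + 5 = 13)
(M/(22 - 4))*9 = (13/(22 - 4))*9 = (13/18)*9 = 13/2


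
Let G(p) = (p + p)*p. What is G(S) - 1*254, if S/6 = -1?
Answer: -182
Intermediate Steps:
S = -6 (S = 6*(-1) = -6)
G(p) = 2*p² (G(p) = (2*p)*p = 2*p²)
G(S) - 1*254 = 2*(-6)² - 1*254 = 2*36 - 254 = 72 - 254 = -182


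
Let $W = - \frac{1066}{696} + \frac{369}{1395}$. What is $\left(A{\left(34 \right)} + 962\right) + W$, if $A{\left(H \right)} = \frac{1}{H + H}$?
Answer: $\frac{440493173}{458490} \approx 960.75$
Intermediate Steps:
$W = - \frac{68347}{53940}$ ($W = \left(-1066\right) \frac{1}{696} + 369 \cdot \frac{1}{1395} = - \frac{533}{348} + \frac{41}{155} = - \frac{68347}{53940} \approx -1.2671$)
$A{\left(H \right)} = \frac{1}{2 H}$
$\left(A{\left(34 \right)} + 962\right) + W = \left(\frac{1}{2 \cdot 34} + 962\right) - \frac{68347}{53940} = \left(\frac{1}{2} \cdot \frac{1}{34} + 962\right) - \frac{68347}{53940} = \left(\frac{1}{68} + 962\right) - \frac{68347}{53940} = \frac{65417}{68} - \frac{68347}{53940} = \frac{440493173}{458490}$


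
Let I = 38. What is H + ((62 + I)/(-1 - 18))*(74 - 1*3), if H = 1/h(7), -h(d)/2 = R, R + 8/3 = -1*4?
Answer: -283943/760 ≈ -373.61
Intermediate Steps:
R = -20/3 (R = -8/3 - 1*4 = -8/3 - 4 = -20/3 ≈ -6.6667)
h(d) = 40/3 (h(d) = -2*(-20/3) = 40/3)
H = 3/40 (H = 1/(40/3) = 3/40 ≈ 0.075000)
H + ((62 + I)/(-1 - 18))*(74 - 1*3) = 3/40 + ((62 + 38)/(-1 - 18))*(74 - 1*3) = 3/40 + (100/(-19))*(74 - 3) = 3/40 + (100*(-1/19))*71 = 3/40 - 100/19*71 = 3/40 - 7100/19 = -283943/760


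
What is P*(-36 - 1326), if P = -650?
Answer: 885300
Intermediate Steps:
P*(-36 - 1326) = -650*(-36 - 1326) = -650*(-1362) = 885300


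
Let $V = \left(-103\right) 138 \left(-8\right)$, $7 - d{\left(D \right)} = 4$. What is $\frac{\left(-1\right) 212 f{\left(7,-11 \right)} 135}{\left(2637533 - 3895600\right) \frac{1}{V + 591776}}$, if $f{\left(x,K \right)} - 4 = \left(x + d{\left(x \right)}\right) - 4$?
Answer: $\frac{201910665600}{1258067} \approx 1.6049 \cdot 10^{5}$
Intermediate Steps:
$d{\left(D \right)} = 3$ ($d{\left(D \right)} = 7 - 4 = 3$)
$V = 113712$ ($V = \left(-14214\right) \left(-8\right) = 113712$)
$f{\left(x,K \right)} = 3 + x$ ($f{\left(x,K \right)} = 4 + \left(\left(x + 3\right) - 4\right) = 4 + \left(\left(3 + x\right) - 4\right) = 4 + \left(-1 + x\right) = 3 + x$)
$\frac{\left(-1\right) 212 f{\left(7,-11 \right)} 135}{\left(2637533 - 3895600\right) \frac{1}{V + 591776}} = \frac{\left(-1\right) 212 \left(3 + 7\right) 135}{\left(2637533 - 3895600\right) \frac{1}{113712 + 591776}} = \frac{\left(-212\right) 10 \cdot 135}{\left(-1258067\right) \frac{1}{705488}} = \frac{\left(-2120\right) 135}{\left(-1258067\right) \frac{1}{705488}} = - \frac{286200}{- \frac{1258067}{705488}} = \left(-286200\right) \left(- \frac{705488}{1258067}\right) = \frac{201910665600}{1258067}$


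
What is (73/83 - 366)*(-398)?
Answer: 12061390/83 ≈ 1.4532e+5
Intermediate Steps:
(73/83 - 366)*(-398) = -30305/83*(-398) = 12061390/83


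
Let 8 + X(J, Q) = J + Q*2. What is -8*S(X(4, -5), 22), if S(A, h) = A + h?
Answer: -64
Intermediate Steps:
X(J, Q) = -8 + J + 2*Q (X(J, Q) = -8 + (J + Q*2) = -8 + (J + 2*Q) = -8 + J + 2*Q)
-8*S(X(4, -5), 22) = -8*((-8 + 4 + 2*(-5)) + 22) = -8*((-8 + 4 - 10) + 22) = -8*(-14 + 22) = -8*8 = -64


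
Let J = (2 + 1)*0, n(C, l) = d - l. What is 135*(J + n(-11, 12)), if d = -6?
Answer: -2430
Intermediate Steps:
n(C, l) = -6 - l
J = 0 (J = 3*0 = 0)
135*(J + n(-11, 12)) = 135*(0 + (-6 - 1*12)) = 135*(0 + (-6 - 12)) = 135*(0 - 18) = 135*(-18) = -2430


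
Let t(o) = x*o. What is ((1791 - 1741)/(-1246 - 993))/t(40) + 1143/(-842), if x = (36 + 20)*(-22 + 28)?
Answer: -1719769049/1266879936 ≈ -1.3575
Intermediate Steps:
x = 336 (x = 56*6 = 336)
t(o) = 336*o
((1791 - 1741)/(-1246 - 993))/t(40) + 1143/(-842) = ((1791 - 1741)/(-1246 - 993))/((336*40)) + 1143/(-842) = (50/(-2239))/13440 + 1143*(-1/842) = (50*(-1/2239))*(1/13440) - 1143/842 = -50/2239*1/13440 - 1143/842 = -5/3009216 - 1143/842 = -1719769049/1266879936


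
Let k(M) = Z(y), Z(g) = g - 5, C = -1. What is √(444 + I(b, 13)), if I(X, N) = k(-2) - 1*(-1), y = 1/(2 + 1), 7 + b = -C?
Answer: √3963/3 ≈ 20.984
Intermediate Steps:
b = -6 (b = -7 - 1*(-1) = -7 + 1 = -6)
y = ⅓ (y = 1/3 = ⅓ ≈ 0.33333)
Z(g) = -5 + g
k(M) = -14/3 (k(M) = -5 + ⅓ = -14/3)
I(X, N) = -11/3 (I(X, N) = -14/3 - 1*(-1) = -14/3 + 1 = -11/3)
√(444 + I(b, 13)) = √(444 - 11/3) = √(1321/3) = √3963/3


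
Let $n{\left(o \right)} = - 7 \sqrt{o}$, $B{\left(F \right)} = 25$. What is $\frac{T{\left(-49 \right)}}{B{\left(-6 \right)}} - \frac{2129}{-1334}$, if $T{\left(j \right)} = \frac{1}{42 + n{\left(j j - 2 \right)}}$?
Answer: $\frac{880386721}{551642350} - \frac{\sqrt{2399}}{413525} \approx 1.5958$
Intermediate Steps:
$T{\left(j \right)} = \frac{1}{42 - 7 \sqrt{-2 + j^{2}}}$ ($T{\left(j \right)} = \frac{1}{42 - 7 \sqrt{j j - 2}} = \frac{1}{42 - 7 \sqrt{j^{2} - 2}} = \frac{1}{42 - 7 \sqrt{-2 + j^{2}}}$)
$\frac{T{\left(-49 \right)}}{B{\left(-6 \right)}} - \frac{2129}{-1334} = \frac{\left(-1\right) \frac{1}{-42 + 7 \sqrt{-2 + \left(-49\right)^{2}}}}{25} - \frac{2129}{-1334} = - \frac{1}{-42 + 7 \sqrt{-2 + 2401}} \cdot \frac{1}{25} - - \frac{2129}{1334} = - \frac{1}{-42 + 7 \sqrt{2399}} \cdot \frac{1}{25} + \frac{2129}{1334} = - \frac{1}{25 \left(-42 + 7 \sqrt{2399}\right)} + \frac{2129}{1334} = \frac{2129}{1334} - \frac{1}{25 \left(-42 + 7 \sqrt{2399}\right)}$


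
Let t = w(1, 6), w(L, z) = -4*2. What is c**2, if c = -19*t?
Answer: 23104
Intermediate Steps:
w(L, z) = -8
t = -8
c = 152 (c = -19*(-8) = 152)
c**2 = 152**2 = 23104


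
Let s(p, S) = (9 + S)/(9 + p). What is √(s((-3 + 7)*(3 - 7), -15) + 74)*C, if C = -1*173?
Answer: -346*√917/7 ≈ -1496.8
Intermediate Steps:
s(p, S) = (9 + S)/(9 + p)
C = -173
√(s((-3 + 7)*(3 - 7), -15) + 74)*C = √((9 - 15)/(9 + (-3 + 7)*(3 - 7)) + 74)*(-173) = √(-6/(9 + 4*(-4)) + 74)*(-173) = √(-6/(9 - 16) + 74)*(-173) = √(-6/(-7) + 74)*(-173) = √(-⅐*(-6) + 74)*(-173) = √(6/7 + 74)*(-173) = √(524/7)*(-173) = (2*√917/7)*(-173) = -346*√917/7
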